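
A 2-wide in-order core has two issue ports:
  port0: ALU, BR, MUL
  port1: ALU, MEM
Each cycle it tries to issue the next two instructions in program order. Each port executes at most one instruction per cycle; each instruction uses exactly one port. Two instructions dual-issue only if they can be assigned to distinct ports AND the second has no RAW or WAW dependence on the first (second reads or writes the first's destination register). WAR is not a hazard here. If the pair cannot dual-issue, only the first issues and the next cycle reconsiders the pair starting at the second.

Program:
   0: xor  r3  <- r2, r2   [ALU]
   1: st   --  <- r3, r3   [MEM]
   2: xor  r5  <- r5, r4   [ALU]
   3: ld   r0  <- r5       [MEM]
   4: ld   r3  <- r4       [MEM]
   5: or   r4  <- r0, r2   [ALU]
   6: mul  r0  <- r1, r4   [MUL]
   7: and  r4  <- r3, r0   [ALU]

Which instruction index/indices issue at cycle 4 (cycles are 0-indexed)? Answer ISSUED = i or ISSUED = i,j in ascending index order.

ISSUED = 6

c0: i0 xor.ALU  RAW r3
c1: i1+i2 st.MEM/xor.ALU  dual
c2: i3 ld.MEM  no-port MEM/MEM
c3: i4+i5 ld.MEM/or.ALU  dual
c4: i6 mul.MUL  RAW r0
c5: i7 and.ALU  tail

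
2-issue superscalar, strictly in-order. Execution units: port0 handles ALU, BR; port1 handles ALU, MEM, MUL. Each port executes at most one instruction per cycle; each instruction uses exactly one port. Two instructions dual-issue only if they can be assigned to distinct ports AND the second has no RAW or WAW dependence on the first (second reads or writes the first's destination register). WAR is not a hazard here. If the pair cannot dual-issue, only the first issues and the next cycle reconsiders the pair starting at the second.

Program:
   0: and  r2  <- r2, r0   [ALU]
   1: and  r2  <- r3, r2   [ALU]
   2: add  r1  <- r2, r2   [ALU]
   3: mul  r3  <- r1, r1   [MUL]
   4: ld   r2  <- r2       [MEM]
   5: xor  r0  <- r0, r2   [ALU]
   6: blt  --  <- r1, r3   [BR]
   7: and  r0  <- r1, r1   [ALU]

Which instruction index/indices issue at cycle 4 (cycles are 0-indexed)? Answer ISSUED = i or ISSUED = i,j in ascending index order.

c0: i0 and  RAW+WAW r2
c1: i1 and  RAW r2
c2: i2 add  RAW r1
c3: i3 mul  no-port MUL/MEM
c4: i4 ld  RAW r2
c5: i5/i6 xor+blt  2-wide
c6: i7 and  tail

ISSUED = 4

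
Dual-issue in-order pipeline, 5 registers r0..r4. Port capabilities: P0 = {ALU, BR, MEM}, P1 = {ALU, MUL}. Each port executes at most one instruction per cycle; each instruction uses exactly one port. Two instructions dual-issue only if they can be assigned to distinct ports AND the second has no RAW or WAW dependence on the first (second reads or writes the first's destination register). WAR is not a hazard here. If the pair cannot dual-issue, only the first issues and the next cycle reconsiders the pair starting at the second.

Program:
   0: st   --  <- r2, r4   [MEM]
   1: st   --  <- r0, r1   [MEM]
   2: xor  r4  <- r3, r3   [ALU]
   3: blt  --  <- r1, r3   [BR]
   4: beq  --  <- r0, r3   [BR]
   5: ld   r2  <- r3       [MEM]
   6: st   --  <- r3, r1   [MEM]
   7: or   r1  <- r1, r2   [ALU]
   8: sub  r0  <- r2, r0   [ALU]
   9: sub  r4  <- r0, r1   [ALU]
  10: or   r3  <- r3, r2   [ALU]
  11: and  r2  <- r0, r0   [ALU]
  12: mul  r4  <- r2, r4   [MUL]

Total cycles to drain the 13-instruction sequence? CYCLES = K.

CYCLES = 10

#0 head=0: st i0 no-port MEM/MEM
#1 head=1: st;xor i1,i2 pair
#2 head=3: blt i3 no-port BR/BR
#3 head=4: beq i4 no-port BR/MEM
#4 head=5: ld i5 no-port MEM/MEM
#5 head=6: st;or i6,i7 pair
#6 head=8: sub i8 RAW r0
#7 head=9: sub;or i9,i10 pair
#8 head=11: and i11 RAW r2
#9 head=12: mul i12 tail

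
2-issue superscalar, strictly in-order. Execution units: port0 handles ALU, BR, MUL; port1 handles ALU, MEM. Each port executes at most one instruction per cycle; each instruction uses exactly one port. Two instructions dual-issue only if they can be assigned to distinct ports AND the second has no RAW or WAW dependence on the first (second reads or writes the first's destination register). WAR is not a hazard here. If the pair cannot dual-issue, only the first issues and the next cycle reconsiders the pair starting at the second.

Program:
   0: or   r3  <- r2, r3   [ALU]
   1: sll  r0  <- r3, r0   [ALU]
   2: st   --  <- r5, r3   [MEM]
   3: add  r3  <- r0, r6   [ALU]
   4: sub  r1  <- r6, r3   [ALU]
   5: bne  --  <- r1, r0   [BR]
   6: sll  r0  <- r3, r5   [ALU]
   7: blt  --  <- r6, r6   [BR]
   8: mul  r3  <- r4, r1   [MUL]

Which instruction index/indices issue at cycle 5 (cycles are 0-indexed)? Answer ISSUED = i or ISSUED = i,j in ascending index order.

ISSUED = 7

0. or.ALU @i0  | RAW r3
1. sll.ALU st.MEM @i1&i2  | dual
2. add.ALU @i3  | RAW r3
3. sub.ALU @i4  | RAW r1
4. bne.BR sll.ALU @i5&i6  | dual
5. blt.BR @i7  | no-port BR/MUL
6. mul.MUL @i8  | tail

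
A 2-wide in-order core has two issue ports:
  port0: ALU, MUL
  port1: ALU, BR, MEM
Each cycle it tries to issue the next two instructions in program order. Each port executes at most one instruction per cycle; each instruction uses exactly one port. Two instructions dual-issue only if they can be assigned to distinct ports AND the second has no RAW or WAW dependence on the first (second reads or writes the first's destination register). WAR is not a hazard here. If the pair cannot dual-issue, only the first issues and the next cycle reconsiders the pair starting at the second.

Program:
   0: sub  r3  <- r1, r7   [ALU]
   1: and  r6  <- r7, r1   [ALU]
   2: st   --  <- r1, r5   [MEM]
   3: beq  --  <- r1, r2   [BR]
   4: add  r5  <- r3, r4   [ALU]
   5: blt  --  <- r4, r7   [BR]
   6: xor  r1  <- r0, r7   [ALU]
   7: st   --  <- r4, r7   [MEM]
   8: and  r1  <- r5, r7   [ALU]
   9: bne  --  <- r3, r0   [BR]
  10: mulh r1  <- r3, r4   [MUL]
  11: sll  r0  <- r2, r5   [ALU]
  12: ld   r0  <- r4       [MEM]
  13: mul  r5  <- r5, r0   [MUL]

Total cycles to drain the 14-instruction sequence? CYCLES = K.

c0: i0/i1 sub.ALU and.ALU  dual
c1: i2 st.MEM  no-port MEM/BR
c2: i3/i4 beq.BR add.ALU  dual
c3: i5/i6 blt.BR xor.ALU  dual
c4: i7/i8 st.MEM and.ALU  dual
c5: i9/i10 bne.BR mulh.MUL  dual
c6: i11 sll.ALU  WAW r0
c7: i12 ld.MEM  RAW r0
c8: i13 mul.MUL  tail

CYCLES = 9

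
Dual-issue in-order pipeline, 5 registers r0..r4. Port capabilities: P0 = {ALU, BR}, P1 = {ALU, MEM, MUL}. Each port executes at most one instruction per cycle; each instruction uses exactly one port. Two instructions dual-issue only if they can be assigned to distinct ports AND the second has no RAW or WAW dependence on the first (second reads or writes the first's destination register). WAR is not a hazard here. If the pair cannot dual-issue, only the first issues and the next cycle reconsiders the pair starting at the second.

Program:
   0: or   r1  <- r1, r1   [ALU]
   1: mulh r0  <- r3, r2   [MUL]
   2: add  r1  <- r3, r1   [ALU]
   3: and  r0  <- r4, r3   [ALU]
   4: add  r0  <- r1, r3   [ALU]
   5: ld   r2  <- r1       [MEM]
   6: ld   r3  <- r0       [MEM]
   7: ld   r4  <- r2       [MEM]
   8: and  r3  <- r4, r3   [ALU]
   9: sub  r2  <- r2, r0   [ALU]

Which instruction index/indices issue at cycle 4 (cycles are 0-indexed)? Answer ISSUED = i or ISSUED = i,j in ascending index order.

#0 head=0: or.ALU mulh.MUL i0/i1 2-wide
#1 head=2: add.ALU and.ALU i2/i3 2-wide
#2 head=4: add.ALU ld.MEM i4/i5 2-wide
#3 head=6: ld.MEM i6 no-port MEM/MEM
#4 head=7: ld.MEM i7 RAW r4
#5 head=8: and.ALU sub.ALU i8/i9 2-wide

ISSUED = 7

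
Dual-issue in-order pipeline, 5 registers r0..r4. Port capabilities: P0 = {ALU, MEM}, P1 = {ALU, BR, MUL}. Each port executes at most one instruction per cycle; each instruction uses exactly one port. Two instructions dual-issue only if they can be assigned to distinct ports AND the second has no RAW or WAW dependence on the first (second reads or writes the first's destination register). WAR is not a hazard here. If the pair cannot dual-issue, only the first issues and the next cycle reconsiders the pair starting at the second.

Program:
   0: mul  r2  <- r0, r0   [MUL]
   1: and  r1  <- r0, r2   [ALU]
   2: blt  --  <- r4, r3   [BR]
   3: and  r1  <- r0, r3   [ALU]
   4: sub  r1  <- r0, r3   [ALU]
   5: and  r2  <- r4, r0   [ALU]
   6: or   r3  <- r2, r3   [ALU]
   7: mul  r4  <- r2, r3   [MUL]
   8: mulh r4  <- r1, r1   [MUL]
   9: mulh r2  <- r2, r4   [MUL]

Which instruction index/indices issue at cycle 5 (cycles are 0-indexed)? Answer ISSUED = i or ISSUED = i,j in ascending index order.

ISSUED = 7

#0 head=0: mul.MUL i0 RAW r2
#1 head=1: and.ALU/blt.BR i1&i2 2-wide
#2 head=3: and.ALU i3 WAW r1
#3 head=4: sub.ALU/and.ALU i4&i5 2-wide
#4 head=6: or.ALU i6 RAW r3
#5 head=7: mul.MUL i7 no-port MUL/MUL
#6 head=8: mulh.MUL i8 no-port MUL/MUL
#7 head=9: mulh.MUL i9 tail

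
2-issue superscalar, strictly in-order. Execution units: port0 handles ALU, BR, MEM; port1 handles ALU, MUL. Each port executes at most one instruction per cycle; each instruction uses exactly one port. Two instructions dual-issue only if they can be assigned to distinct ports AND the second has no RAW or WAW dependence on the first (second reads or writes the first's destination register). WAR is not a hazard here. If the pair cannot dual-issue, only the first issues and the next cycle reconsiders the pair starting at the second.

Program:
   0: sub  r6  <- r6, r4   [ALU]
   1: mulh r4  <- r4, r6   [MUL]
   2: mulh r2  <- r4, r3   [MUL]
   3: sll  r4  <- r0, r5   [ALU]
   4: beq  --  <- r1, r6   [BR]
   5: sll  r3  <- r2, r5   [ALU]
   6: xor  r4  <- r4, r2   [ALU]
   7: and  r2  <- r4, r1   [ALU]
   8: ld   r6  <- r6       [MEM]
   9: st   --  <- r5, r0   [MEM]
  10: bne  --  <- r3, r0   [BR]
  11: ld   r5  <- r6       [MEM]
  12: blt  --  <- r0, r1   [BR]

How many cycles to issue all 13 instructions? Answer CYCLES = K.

CYCLES = 10

c0: i0 sub  RAW r6
c1: i1 mulh  no-port MUL/MUL
c2: i2,i3 mulh+sll  pair
c3: i4,i5 beq+sll  pair
c4: i6 xor  RAW r4
c5: i7,i8 and+ld  pair
c6: i9 st  no-port MEM/BR
c7: i10 bne  no-port BR/MEM
c8: i11 ld  no-port MEM/BR
c9: i12 blt  tail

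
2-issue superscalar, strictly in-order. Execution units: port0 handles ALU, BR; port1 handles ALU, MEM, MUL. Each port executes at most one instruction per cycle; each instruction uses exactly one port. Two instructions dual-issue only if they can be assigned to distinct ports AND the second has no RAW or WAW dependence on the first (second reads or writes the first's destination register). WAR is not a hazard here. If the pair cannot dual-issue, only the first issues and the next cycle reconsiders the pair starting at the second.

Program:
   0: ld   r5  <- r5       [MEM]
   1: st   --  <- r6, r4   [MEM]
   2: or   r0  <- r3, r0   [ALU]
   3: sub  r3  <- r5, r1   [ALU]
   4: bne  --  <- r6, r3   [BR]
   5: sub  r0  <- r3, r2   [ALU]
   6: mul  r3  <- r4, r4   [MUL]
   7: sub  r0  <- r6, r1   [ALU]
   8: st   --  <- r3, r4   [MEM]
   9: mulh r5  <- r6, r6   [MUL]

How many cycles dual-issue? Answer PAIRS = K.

c0: i0 ld  no-port MEM/MEM
c1: i1/i2 st+or  dual
c2: i3 sub  RAW r3
c3: i4/i5 bne+sub  dual
c4: i6/i7 mul+sub  dual
c5: i8 st  no-port MEM/MUL
c6: i9 mulh  tail

PAIRS = 3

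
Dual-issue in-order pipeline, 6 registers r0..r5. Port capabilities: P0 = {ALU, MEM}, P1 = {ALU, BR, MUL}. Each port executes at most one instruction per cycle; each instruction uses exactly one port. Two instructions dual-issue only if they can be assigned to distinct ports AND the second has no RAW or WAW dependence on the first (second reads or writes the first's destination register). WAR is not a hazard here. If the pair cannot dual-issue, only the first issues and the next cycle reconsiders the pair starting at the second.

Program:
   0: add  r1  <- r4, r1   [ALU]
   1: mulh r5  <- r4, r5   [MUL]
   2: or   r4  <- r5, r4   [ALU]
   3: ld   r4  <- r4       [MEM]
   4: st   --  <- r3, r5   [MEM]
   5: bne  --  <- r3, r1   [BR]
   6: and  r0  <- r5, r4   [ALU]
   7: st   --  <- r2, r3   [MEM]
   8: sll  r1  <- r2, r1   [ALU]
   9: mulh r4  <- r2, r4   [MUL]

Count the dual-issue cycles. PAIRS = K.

0. add.ALU/mulh.MUL @i0&i1  | dual
1. or.ALU @i2  | RAW+WAW r4
2. ld.MEM @i3  | no-port MEM/MEM
3. st.MEM/bne.BR @i4&i5  | dual
4. and.ALU/st.MEM @i6&i7  | dual
5. sll.ALU/mulh.MUL @i8&i9  | dual

PAIRS = 4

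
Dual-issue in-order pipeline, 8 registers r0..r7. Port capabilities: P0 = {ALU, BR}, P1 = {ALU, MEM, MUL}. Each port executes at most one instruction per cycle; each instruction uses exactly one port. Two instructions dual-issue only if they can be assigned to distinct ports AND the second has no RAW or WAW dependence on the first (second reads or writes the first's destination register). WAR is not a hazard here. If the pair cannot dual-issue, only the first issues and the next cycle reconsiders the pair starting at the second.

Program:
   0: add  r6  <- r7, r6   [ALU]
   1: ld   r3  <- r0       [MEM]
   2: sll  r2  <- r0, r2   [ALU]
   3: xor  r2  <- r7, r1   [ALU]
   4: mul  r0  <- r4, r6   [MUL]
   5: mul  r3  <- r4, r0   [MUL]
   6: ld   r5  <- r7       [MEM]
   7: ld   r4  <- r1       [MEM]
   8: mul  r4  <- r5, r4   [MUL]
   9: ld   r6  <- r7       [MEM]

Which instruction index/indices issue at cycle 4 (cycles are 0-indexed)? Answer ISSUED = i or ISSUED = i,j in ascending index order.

ISSUED = 6

c0: i0,i1 add+ld  dual
c1: i2 sll  WAW r2
c2: i3,i4 xor+mul  dual
c3: i5 mul  no-port MUL/MEM
c4: i6 ld  no-port MEM/MEM
c5: i7 ld  no-port MEM/MUL
c6: i8 mul  no-port MUL/MEM
c7: i9 ld  tail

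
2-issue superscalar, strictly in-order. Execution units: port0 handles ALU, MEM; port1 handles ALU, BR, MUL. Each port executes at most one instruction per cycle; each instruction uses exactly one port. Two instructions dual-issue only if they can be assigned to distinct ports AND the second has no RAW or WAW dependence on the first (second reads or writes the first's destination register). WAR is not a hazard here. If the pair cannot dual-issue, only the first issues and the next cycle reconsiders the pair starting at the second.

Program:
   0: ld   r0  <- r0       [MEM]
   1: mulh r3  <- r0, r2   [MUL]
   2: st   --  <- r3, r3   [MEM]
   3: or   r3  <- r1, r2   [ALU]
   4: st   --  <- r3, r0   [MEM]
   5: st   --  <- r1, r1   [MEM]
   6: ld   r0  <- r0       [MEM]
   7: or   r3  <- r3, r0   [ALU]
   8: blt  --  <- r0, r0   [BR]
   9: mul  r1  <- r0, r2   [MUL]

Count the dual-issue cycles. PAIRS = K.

PAIRS = 2

c0: i0 ld  RAW r0
c1: i1 mulh  RAW r3
c2: i2,i3 st or  dual
c3: i4 st  no-port MEM/MEM
c4: i5 st  no-port MEM/MEM
c5: i6 ld  RAW r0
c6: i7,i8 or blt  dual
c7: i9 mul  tail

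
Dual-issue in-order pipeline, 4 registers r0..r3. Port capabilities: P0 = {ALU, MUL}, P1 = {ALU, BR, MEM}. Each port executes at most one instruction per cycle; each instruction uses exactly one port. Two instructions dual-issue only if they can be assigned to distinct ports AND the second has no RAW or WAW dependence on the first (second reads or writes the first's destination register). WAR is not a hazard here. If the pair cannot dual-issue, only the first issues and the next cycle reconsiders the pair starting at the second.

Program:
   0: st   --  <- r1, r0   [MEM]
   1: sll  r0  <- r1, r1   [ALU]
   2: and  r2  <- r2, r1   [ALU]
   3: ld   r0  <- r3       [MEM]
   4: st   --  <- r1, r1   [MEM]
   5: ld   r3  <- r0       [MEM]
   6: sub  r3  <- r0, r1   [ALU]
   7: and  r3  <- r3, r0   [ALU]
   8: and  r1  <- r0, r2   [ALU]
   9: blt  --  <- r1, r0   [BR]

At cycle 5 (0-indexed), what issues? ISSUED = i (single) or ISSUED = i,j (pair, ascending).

ISSUED = 7,8

[0] i0+i1  st+sll  -- dual
[1] i2+i3  and+ld  -- dual
[2] i4  st  -- no-port MEM/MEM
[3] i5  ld  -- WAW r3
[4] i6  sub  -- RAW+WAW r3
[5] i7+i8  and+and  -- dual
[6] i9  blt  -- tail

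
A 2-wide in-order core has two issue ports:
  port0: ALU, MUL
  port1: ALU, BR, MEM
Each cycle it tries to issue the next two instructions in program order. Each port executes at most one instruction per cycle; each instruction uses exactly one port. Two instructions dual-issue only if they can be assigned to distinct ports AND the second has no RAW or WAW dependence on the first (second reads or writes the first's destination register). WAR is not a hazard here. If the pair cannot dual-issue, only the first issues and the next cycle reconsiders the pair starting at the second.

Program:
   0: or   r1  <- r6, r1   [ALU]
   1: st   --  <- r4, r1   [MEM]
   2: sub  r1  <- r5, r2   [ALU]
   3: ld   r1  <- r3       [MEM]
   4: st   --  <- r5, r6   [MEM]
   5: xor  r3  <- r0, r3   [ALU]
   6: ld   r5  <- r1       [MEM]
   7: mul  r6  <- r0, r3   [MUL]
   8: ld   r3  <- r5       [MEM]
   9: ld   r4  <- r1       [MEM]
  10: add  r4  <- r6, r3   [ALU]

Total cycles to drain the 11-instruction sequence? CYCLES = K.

[0] i0  or  -- RAW r1
[1] i1&i2  st/sub  -- dual
[2] i3  ld  -- no-port MEM/MEM
[3] i4&i5  st/xor  -- dual
[4] i6&i7  ld/mul  -- dual
[5] i8  ld  -- no-port MEM/MEM
[6] i9  ld  -- WAW r4
[7] i10  add  -- tail

CYCLES = 8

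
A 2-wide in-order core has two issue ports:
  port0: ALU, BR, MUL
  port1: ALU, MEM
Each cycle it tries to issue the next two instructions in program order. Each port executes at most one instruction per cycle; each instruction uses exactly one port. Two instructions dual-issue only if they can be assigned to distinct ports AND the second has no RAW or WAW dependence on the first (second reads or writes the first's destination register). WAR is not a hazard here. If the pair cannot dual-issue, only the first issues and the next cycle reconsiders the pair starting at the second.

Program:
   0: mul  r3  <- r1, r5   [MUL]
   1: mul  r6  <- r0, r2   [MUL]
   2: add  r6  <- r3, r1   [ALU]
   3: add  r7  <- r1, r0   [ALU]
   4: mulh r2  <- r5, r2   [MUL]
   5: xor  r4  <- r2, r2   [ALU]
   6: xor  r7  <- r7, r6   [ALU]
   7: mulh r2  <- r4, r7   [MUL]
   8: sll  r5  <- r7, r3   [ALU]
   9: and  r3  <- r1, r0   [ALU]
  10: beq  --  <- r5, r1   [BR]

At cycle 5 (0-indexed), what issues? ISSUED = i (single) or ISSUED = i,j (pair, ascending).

ISSUED = 7,8

t=0 i0:mul.MUL ; no-port MUL/MUL
t=1 i1:mul.MUL ; WAW r6
t=2 i2&i3:add.ALU;add.ALU ; dual
t=3 i4:mulh.MUL ; RAW r2
t=4 i5&i6:xor.ALU;xor.ALU ; dual
t=5 i7&i8:mulh.MUL;sll.ALU ; dual
t=6 i9&i10:and.ALU;beq.BR ; dual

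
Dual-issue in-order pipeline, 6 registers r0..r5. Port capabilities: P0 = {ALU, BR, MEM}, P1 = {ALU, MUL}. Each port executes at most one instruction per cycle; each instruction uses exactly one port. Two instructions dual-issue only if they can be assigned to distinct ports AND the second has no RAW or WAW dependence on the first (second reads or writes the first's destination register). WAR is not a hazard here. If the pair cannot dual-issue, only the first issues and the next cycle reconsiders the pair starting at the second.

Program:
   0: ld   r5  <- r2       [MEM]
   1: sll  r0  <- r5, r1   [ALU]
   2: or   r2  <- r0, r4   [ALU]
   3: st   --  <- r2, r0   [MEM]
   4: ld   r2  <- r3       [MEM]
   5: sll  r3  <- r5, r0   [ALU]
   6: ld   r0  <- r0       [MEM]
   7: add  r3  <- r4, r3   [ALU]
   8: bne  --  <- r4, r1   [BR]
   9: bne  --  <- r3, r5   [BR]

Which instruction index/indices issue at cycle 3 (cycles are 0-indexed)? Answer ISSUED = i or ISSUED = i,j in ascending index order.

c0: i0 ld.MEM  RAW r5
c1: i1 sll.ALU  RAW r0
c2: i2 or.ALU  RAW r2
c3: i3 st.MEM  no-port MEM/MEM
c4: i4/i5 ld.MEM/sll.ALU  pair
c5: i6/i7 ld.MEM/add.ALU  pair
c6: i8 bne.BR  no-port BR/BR
c7: i9 bne.BR  tail

ISSUED = 3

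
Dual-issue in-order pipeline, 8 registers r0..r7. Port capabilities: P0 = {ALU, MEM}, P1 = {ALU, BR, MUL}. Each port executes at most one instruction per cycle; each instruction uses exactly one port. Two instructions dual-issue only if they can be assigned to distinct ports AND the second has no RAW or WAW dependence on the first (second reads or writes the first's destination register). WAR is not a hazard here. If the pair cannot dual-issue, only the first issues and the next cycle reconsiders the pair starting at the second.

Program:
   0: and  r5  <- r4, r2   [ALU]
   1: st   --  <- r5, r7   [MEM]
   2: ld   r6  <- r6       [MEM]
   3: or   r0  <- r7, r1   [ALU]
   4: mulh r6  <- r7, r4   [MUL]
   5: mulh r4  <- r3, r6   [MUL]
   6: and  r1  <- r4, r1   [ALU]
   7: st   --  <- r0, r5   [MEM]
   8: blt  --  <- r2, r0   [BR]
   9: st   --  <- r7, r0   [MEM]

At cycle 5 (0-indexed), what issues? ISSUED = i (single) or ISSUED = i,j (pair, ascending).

ISSUED = 6,7

#0 head=0: and.ALU i0 RAW r5
#1 head=1: st.MEM i1 no-port MEM/MEM
#2 head=2: ld.MEM;or.ALU i2+i3 pair
#3 head=4: mulh.MUL i4 no-port MUL/MUL
#4 head=5: mulh.MUL i5 RAW r4
#5 head=6: and.ALU;st.MEM i6+i7 pair
#6 head=8: blt.BR;st.MEM i8+i9 pair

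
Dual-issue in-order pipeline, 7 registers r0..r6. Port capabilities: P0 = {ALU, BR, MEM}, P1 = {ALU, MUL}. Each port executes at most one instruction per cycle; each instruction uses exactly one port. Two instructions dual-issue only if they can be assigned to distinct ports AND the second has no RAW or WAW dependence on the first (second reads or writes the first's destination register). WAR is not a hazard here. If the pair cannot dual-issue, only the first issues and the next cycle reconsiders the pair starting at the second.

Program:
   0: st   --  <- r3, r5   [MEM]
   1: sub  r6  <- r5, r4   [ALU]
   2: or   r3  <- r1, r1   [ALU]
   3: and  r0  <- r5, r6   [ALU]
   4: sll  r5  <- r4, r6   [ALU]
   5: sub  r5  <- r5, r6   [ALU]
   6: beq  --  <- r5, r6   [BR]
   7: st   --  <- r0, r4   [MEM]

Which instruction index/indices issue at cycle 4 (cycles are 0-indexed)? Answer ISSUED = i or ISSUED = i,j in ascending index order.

0. st sub @i0,i1  | 2-wide
1. or and @i2,i3  | 2-wide
2. sll @i4  | RAW+WAW r5
3. sub @i5  | RAW r5
4. beq @i6  | no-port BR/MEM
5. st @i7  | tail

ISSUED = 6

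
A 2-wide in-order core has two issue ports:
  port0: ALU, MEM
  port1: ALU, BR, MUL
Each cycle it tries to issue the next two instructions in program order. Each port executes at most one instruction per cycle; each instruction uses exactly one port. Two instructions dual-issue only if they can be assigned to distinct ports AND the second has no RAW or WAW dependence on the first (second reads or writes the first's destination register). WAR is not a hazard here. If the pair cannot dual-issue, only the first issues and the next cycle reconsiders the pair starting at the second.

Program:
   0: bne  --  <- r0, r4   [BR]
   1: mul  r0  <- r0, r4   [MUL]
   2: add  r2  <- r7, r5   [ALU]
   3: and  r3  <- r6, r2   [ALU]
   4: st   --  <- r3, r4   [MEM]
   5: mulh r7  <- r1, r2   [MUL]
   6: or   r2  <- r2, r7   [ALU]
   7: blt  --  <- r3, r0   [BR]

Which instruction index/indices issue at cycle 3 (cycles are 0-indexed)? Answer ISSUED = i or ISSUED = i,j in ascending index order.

0. bne.BR @i0  | no-port BR/MUL
1. mul.MUL add.ALU @i1/i2  | dual
2. and.ALU @i3  | RAW r3
3. st.MEM mulh.MUL @i4/i5  | dual
4. or.ALU blt.BR @i6/i7  | dual

ISSUED = 4,5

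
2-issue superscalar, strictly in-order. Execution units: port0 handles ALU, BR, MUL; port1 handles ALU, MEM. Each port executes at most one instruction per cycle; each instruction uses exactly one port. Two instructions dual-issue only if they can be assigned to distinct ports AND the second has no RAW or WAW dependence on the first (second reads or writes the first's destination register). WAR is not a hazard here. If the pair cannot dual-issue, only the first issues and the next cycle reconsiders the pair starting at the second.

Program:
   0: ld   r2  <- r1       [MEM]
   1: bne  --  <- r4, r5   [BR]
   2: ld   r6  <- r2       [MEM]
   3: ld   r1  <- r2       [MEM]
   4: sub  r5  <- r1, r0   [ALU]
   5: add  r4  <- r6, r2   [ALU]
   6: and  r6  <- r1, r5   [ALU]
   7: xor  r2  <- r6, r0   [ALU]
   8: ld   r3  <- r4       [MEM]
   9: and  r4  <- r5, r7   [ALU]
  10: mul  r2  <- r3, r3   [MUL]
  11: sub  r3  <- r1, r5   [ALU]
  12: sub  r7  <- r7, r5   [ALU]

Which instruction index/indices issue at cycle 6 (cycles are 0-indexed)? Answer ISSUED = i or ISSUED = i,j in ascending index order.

t=0 i0,i1:ld.MEM+bne.BR ; pair
t=1 i2:ld.MEM ; no-port MEM/MEM
t=2 i3:ld.MEM ; RAW r1
t=3 i4,i5:sub.ALU+add.ALU ; pair
t=4 i6:and.ALU ; RAW r6
t=5 i7,i8:xor.ALU+ld.MEM ; pair
t=6 i9,i10:and.ALU+mul.MUL ; pair
t=7 i11,i12:sub.ALU+sub.ALU ; pair

ISSUED = 9,10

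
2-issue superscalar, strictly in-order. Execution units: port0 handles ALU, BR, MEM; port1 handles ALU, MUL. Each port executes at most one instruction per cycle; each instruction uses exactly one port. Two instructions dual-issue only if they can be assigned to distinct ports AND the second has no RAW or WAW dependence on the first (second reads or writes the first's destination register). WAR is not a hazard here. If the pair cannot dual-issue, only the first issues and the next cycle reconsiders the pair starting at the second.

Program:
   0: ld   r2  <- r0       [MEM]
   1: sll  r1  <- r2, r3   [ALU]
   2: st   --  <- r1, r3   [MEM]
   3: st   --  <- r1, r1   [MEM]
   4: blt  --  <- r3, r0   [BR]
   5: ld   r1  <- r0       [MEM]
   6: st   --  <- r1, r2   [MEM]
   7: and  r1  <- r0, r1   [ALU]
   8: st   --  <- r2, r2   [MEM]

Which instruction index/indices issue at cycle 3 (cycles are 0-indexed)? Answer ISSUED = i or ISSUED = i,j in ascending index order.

[0] i0  ld.MEM  -- RAW r2
[1] i1  sll.ALU  -- RAW r1
[2] i2  st.MEM  -- no-port MEM/MEM
[3] i3  st.MEM  -- no-port MEM/BR
[4] i4  blt.BR  -- no-port BR/MEM
[5] i5  ld.MEM  -- no-port MEM/MEM
[6] i6/i7  st.MEM/and.ALU  -- pair
[7] i8  st.MEM  -- tail

ISSUED = 3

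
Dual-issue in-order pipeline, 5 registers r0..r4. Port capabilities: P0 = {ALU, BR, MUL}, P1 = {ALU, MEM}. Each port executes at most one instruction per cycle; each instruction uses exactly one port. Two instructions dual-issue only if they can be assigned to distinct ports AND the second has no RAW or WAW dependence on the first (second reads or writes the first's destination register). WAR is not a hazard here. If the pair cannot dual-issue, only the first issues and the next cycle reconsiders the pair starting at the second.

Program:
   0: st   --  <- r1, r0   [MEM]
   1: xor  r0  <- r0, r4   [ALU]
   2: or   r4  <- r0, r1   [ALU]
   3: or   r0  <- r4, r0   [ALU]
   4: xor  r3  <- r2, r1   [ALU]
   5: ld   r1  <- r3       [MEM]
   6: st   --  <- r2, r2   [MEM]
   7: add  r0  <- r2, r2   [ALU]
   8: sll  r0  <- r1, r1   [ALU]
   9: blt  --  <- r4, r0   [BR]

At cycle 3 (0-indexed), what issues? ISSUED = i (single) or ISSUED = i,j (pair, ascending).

#0 head=0: st.MEM xor.ALU i0,i1 pair
#1 head=2: or.ALU i2 RAW r4
#2 head=3: or.ALU xor.ALU i3,i4 pair
#3 head=5: ld.MEM i5 no-port MEM/MEM
#4 head=6: st.MEM add.ALU i6,i7 pair
#5 head=8: sll.ALU i8 RAW r0
#6 head=9: blt.BR i9 tail

ISSUED = 5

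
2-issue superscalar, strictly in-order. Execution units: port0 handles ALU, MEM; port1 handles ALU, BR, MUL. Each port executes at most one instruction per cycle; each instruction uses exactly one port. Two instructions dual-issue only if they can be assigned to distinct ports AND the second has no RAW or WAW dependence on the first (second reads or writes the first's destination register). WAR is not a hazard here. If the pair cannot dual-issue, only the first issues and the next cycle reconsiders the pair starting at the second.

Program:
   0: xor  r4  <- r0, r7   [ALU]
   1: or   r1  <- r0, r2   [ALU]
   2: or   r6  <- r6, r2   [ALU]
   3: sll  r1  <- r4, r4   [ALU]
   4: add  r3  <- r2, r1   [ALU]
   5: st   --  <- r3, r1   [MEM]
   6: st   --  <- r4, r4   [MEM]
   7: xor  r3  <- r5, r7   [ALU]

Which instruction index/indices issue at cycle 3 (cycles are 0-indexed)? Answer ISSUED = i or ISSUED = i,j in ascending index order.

c0: i0,i1 xor.ALU+or.ALU  pair
c1: i2,i3 or.ALU+sll.ALU  pair
c2: i4 add.ALU  RAW r3
c3: i5 st.MEM  no-port MEM/MEM
c4: i6,i7 st.MEM+xor.ALU  pair

ISSUED = 5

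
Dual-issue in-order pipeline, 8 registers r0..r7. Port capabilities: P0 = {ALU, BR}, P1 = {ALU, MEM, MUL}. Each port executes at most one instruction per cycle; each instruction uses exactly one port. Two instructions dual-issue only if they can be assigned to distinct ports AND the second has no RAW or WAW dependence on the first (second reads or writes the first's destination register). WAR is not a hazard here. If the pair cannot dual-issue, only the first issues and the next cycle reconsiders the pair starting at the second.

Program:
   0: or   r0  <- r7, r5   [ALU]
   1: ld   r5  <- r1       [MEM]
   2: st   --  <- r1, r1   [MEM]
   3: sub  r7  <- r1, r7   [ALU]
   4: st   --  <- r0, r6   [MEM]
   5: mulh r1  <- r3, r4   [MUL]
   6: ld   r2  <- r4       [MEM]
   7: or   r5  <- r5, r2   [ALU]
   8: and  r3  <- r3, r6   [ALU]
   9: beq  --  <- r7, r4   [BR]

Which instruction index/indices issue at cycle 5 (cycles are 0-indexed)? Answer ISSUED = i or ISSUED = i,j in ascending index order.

t=0 i0/i1:or+ld ; 2-wide
t=1 i2/i3:st+sub ; 2-wide
t=2 i4:st ; no-port MEM/MUL
t=3 i5:mulh ; no-port MUL/MEM
t=4 i6:ld ; RAW r2
t=5 i7/i8:or+and ; 2-wide
t=6 i9:beq ; tail

ISSUED = 7,8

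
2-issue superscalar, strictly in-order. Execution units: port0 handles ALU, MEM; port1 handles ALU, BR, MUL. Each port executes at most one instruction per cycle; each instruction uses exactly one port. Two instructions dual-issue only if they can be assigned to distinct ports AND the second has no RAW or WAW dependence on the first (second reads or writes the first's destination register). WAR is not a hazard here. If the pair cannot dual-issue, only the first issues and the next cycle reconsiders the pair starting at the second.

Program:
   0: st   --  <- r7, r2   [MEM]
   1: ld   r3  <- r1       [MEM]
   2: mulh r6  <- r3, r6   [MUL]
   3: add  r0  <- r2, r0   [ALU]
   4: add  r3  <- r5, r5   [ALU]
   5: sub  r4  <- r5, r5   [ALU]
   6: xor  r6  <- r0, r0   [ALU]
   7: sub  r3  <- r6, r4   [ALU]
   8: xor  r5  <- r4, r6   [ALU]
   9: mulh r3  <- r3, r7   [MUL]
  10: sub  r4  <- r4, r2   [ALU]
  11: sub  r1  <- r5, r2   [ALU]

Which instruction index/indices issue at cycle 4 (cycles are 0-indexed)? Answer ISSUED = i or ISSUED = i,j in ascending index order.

c0: i0 st  no-port MEM/MEM
c1: i1 ld  RAW r3
c2: i2&i3 mulh/add  dual
c3: i4&i5 add/sub  dual
c4: i6 xor  RAW r6
c5: i7&i8 sub/xor  dual
c6: i9&i10 mulh/sub  dual
c7: i11 sub  tail

ISSUED = 6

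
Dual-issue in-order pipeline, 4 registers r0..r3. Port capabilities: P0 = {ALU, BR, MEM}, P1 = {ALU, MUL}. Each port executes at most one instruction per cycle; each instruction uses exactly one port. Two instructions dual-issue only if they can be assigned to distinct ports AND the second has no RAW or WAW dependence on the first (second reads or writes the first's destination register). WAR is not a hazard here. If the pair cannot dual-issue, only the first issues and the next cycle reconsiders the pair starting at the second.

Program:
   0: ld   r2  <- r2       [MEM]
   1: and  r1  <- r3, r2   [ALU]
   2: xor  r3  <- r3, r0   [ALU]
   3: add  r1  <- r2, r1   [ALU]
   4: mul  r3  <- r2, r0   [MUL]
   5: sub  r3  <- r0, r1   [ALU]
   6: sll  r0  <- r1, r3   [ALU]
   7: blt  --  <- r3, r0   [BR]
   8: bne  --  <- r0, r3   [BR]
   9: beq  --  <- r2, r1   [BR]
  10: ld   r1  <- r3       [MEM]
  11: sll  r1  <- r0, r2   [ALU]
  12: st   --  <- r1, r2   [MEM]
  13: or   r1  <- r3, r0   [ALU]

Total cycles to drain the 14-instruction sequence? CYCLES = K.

t=0 i0:ld.MEM ; RAW r2
t=1 i1/i2:and.ALU xor.ALU ; 2-wide
t=2 i3/i4:add.ALU mul.MUL ; 2-wide
t=3 i5:sub.ALU ; RAW r3
t=4 i6:sll.ALU ; RAW r0
t=5 i7:blt.BR ; no-port BR/BR
t=6 i8:bne.BR ; no-port BR/BR
t=7 i9:beq.BR ; no-port BR/MEM
t=8 i10:ld.MEM ; WAW r1
t=9 i11:sll.ALU ; RAW r1
t=10 i12/i13:st.MEM or.ALU ; 2-wide

CYCLES = 11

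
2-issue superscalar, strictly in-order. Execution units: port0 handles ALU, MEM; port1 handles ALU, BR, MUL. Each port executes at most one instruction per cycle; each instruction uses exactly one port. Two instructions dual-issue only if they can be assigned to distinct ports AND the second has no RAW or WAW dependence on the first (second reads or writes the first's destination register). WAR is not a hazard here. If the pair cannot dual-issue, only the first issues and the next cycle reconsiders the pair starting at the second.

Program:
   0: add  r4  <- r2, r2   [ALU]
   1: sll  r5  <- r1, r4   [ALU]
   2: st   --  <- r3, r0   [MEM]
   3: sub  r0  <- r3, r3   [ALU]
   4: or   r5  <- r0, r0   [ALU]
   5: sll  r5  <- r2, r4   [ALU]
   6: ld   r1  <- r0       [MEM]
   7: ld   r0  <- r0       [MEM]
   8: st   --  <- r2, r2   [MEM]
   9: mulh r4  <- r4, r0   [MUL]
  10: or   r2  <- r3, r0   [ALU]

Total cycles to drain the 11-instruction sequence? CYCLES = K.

  cy0 -> i0 (add.ALU) RAW r4
  cy1 -> i1/i2 (sll.ALU+st.MEM) pair
  cy2 -> i3 (sub.ALU) RAW r0
  cy3 -> i4 (or.ALU) WAW r5
  cy4 -> i5/i6 (sll.ALU+ld.MEM) pair
  cy5 -> i7 (ld.MEM) no-port MEM/MEM
  cy6 -> i8/i9 (st.MEM+mulh.MUL) pair
  cy7 -> i10 (or.ALU) tail

CYCLES = 8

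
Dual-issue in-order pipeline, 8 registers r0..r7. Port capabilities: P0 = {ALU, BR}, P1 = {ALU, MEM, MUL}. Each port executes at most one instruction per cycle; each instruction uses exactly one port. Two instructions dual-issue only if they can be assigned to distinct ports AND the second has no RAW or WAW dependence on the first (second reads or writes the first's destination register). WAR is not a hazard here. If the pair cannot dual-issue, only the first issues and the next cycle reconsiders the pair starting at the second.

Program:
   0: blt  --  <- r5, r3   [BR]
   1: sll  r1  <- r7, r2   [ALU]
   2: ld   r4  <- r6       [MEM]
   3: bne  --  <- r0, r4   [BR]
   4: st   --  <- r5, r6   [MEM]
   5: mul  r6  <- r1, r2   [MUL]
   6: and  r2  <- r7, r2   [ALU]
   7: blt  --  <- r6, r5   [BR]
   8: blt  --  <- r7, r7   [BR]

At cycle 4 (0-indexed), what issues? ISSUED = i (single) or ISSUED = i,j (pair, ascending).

c0: i0/i1 blt+sll  dual
c1: i2 ld  RAW r4
c2: i3/i4 bne+st  dual
c3: i5/i6 mul+and  dual
c4: i7 blt  no-port BR/BR
c5: i8 blt  tail

ISSUED = 7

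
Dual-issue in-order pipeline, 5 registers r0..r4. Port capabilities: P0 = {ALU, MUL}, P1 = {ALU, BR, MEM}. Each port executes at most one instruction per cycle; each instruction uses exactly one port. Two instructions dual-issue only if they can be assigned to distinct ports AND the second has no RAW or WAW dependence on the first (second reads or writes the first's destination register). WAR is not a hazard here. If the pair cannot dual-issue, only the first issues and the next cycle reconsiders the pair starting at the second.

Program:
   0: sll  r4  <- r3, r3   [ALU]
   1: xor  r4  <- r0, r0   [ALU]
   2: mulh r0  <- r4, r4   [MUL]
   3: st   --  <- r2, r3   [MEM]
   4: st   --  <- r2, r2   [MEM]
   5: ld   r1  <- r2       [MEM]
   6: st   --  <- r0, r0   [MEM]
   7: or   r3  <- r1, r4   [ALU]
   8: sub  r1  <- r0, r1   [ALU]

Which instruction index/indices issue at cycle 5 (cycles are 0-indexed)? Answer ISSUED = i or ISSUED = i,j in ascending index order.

ISSUED = 6,7

0. sll @i0  | WAW r4
1. xor @i1  | RAW r4
2. mulh st @i2/i3  | 2-wide
3. st @i4  | no-port MEM/MEM
4. ld @i5  | no-port MEM/MEM
5. st or @i6/i7  | 2-wide
6. sub @i8  | tail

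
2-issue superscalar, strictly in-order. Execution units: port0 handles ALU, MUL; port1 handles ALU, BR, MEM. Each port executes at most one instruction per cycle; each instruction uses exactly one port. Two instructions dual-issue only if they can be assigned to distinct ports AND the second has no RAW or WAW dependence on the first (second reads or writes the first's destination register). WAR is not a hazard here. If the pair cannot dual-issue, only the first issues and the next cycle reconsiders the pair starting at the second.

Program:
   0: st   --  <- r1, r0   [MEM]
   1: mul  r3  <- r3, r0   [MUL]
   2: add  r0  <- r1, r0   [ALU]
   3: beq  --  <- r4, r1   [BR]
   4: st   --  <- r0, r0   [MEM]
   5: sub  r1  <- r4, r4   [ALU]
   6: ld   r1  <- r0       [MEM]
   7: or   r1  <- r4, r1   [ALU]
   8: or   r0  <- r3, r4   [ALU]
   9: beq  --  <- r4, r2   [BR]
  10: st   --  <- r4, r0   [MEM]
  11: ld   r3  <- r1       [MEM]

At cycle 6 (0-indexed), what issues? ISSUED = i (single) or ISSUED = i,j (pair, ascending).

ISSUED = 10

#0 head=0: st/mul i0,i1 pair
#1 head=2: add/beq i2,i3 pair
#2 head=4: st/sub i4,i5 pair
#3 head=6: ld i6 RAW+WAW r1
#4 head=7: or/or i7,i8 pair
#5 head=9: beq i9 no-port BR/MEM
#6 head=10: st i10 no-port MEM/MEM
#7 head=11: ld i11 tail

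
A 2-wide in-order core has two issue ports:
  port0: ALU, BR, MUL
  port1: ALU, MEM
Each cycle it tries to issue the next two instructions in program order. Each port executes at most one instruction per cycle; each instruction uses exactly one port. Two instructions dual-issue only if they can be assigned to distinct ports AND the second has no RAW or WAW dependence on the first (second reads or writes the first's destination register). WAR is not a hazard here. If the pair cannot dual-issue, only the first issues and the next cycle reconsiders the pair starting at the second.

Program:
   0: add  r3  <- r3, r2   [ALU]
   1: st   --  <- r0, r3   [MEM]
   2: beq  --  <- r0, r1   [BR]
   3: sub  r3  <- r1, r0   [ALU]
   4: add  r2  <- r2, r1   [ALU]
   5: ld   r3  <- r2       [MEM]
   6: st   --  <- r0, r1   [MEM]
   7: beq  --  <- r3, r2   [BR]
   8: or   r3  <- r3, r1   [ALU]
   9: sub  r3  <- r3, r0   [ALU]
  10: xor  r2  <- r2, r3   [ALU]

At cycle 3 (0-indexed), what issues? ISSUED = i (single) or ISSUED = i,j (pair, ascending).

ISSUED = 5

[0] i0  add  -- RAW r3
[1] i1/i2  st/beq  -- 2-wide
[2] i3/i4  sub/add  -- 2-wide
[3] i5  ld  -- no-port MEM/MEM
[4] i6/i7  st/beq  -- 2-wide
[5] i8  or  -- RAW+WAW r3
[6] i9  sub  -- RAW r3
[7] i10  xor  -- tail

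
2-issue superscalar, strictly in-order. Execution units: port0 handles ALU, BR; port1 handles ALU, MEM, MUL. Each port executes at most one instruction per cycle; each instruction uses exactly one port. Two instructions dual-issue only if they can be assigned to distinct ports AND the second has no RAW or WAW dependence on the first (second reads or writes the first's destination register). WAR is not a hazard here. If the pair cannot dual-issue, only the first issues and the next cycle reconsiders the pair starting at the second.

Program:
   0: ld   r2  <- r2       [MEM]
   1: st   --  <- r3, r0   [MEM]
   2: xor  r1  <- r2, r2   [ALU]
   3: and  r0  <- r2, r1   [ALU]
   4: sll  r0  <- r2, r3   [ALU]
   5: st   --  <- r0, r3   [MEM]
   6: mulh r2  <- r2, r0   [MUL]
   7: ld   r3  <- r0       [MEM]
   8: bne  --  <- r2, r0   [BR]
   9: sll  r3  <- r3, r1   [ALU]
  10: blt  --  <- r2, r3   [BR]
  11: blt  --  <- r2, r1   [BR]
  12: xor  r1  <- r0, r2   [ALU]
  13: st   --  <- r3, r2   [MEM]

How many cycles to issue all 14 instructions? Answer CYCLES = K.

CYCLES = 11

[0] i0  ld.MEM  -- no-port MEM/MEM
[1] i1/i2  st.MEM+xor.ALU  -- 2-wide
[2] i3  and.ALU  -- WAW r0
[3] i4  sll.ALU  -- RAW r0
[4] i5  st.MEM  -- no-port MEM/MUL
[5] i6  mulh.MUL  -- no-port MUL/MEM
[6] i7/i8  ld.MEM+bne.BR  -- 2-wide
[7] i9  sll.ALU  -- RAW r3
[8] i10  blt.BR  -- no-port BR/BR
[9] i11/i12  blt.BR+xor.ALU  -- 2-wide
[10] i13  st.MEM  -- tail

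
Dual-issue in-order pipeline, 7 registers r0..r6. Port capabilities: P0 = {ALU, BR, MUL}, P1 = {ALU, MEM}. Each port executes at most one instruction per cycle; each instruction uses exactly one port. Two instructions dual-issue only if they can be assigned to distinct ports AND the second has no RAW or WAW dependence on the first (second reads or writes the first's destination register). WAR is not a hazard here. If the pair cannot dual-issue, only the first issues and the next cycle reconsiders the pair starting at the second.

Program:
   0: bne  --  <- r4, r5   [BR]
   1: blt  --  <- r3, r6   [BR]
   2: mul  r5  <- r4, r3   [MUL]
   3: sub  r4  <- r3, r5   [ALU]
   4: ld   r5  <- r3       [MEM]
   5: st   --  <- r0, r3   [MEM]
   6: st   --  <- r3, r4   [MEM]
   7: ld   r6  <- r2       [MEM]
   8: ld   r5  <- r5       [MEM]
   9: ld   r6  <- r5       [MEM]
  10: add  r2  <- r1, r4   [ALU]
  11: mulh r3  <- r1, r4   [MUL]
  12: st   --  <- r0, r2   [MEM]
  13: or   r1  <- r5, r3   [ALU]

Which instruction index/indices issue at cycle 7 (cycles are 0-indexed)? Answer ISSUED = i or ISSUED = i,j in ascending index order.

ISSUED = 8

c0: i0 bne.BR  no-port BR/BR
c1: i1 blt.BR  no-port BR/MUL
c2: i2 mul.MUL  RAW r5
c3: i3/i4 sub.ALU/ld.MEM  2-wide
c4: i5 st.MEM  no-port MEM/MEM
c5: i6 st.MEM  no-port MEM/MEM
c6: i7 ld.MEM  no-port MEM/MEM
c7: i8 ld.MEM  no-port MEM/MEM
c8: i9/i10 ld.MEM/add.ALU  2-wide
c9: i11/i12 mulh.MUL/st.MEM  2-wide
c10: i13 or.ALU  tail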